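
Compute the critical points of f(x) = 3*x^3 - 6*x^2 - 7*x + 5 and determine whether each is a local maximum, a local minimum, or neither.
f'(x) = 9*x^2 - 12*x - 7

Solve f'(x) = 0:
  9*x^2 - 12*x - 7 = 0 has no rational roots; quadratic formula: x = (12 ± √396)/18.
  ⇒ x = 2/3 - sqrt(11)/3 ≈ -0.4389, 2/3 + sqrt(11)/3 ≈ 1.7722

f''(x) = 18*x - 12
Second-derivative test at each critical point:
  f''(-0.4389) = -19.8997 < 0 → local maximum
  f''(1.7722) = 19.8997 > 0 → local minimum

Critical points: x = 2/3 - sqrt(11)/3 ≈ -0.4389 (local maximum); x = 2/3 + sqrt(11)/3 ≈ 1.7722 (local minimum)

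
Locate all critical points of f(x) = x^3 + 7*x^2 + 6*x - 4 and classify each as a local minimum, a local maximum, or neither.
f'(x) = 3*x^2 + 14*x + 6

Solve f'(x) = 0:
  3*x^2 + 14*x + 6 = 0 has no rational roots; quadratic formula: x = (-14 ± √124)/6.
  ⇒ x = -7/3 - sqrt(31)/3 ≈ -4.1893, -7/3 + sqrt(31)/3 ≈ -0.4774

f''(x) = 6*x + 14
Second-derivative test at each critical point:
  f''(-4.1893) = -11.1355 < 0 → local maximum
  f''(-0.4774) = 11.1355 > 0 → local minimum

Critical points: x = -7/3 - sqrt(31)/3 ≈ -4.1893 (local maximum); x = -7/3 + sqrt(31)/3 ≈ -0.4774 (local minimum)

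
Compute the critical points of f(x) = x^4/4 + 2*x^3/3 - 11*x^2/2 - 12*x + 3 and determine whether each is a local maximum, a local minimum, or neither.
f'(x) = x^3 + 2*x^2 - 11*x - 12

Solve f'(x) = 0:
  Factor: x^3 + 2*x^2 - 11*x - 12 = (x - 3)*(x + 1)*(x + 4) = 0.
  ⇒ x = -4, -1, 3

f''(x) = 3*x^2 + 4*x - 11
Second-derivative test at each critical point:
  f''(-4) = 21 > 0 → local minimum
  f''(-1) = -12 < 0 → local maximum
  f''(3) = 28 > 0 → local minimum

Critical points: x = -4 (local minimum); x = -1 (local maximum); x = 3 (local minimum)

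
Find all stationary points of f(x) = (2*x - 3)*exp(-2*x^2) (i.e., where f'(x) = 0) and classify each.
f'(x) = 2*(-2*x*(2*x - 3) + 1)*exp(-2*x^2)

Solve f'(x) = 0:
  f'(x) = (-8*x^2 + 12*x + 2)·exp(-2*x^2) and exp(-2*x^2) > 0 for every x, so f'(x) = 0 ⇔ -8*x^2 + 12*x + 2 = 0.
  Factor: -8*x^2 + 12*x + 2 = -2*(4*x^2 - 6*x - 1); 4*x^2 - 6*x - 1 = 0 has no rational roots; quadratic formula: x = (6 ± √52)/8.
  ⇒ x = 3/4 - sqrt(13)/4 ≈ -0.1514, 3/4 + sqrt(13)/4 ≈ 1.6514

f''(x) = 4*(4*x^2*(2*x - 3) - 6*x + 3)*exp(-2*x^2)
Second-derivative test at each critical point:
  f''(-0.1514) = 13.7761 > 0 → local minimum
  f''(1.6514) = -0.0617 < 0 → local maximum

Critical points: x = 3/4 - sqrt(13)/4 ≈ -0.1514 (local minimum); x = 3/4 + sqrt(13)/4 ≈ 1.6514 (local maximum)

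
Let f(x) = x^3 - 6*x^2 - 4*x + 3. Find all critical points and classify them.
f'(x) = 3*x^2 - 12*x - 4

Solve f'(x) = 0:
  3*x^2 - 12*x - 4 = 0 has no rational roots; quadratic formula: x = (12 ± √192)/6.
  ⇒ x = 2 - 4*sqrt(3)/3 ≈ -0.3094, 2 + 4*sqrt(3)/3 ≈ 4.3094

f''(x) = 6*x - 12
Second-derivative test at each critical point:
  f''(-0.3094) = -13.8564 < 0 → local maximum
  f''(4.3094) = 13.8564 > 0 → local minimum

Critical points: x = 2 - 4*sqrt(3)/3 ≈ -0.3094 (local maximum); x = 2 + 4*sqrt(3)/3 ≈ 4.3094 (local minimum)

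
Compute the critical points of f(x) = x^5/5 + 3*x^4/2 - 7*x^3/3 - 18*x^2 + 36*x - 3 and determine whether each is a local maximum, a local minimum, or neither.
f'(x) = x^4 + 6*x^3 - 7*x^2 - 36*x + 36

Solve f'(x) = 0:
  Factor: x^4 + 6*x^3 - 7*x^2 - 36*x + 36 = (x - 2)*(x - 1)*(x + 3)*(x + 6) = 0.
  ⇒ x = -6, -3, 1, 2

f''(x) = 4*x^3 + 18*x^2 - 14*x - 36
Second-derivative test at each critical point:
  f''(-6) = -168 < 0 → local maximum
  f''(-3) = 60 > 0 → local minimum
  f''(1) = -28 < 0 → local maximum
  f''(2) = 40 > 0 → local minimum

Critical points: x = -6 (local maximum); x = -3 (local minimum); x = 1 (local maximum); x = 2 (local minimum)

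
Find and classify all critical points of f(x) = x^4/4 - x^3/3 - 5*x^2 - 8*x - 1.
f'(x) = x^3 - x^2 - 10*x - 8

Solve f'(x) = 0:
  Factor: x^3 - x^2 - 10*x - 8 = (x - 4)*(x + 1)*(x + 2) = 0.
  ⇒ x = -2, -1, 4

f''(x) = 3*x^2 - 2*x - 10
Second-derivative test at each critical point:
  f''(-2) = 6 > 0 → local minimum
  f''(-1) = -5 < 0 → local maximum
  f''(4) = 30 > 0 → local minimum

Critical points: x = -2 (local minimum); x = -1 (local maximum); x = 4 (local minimum)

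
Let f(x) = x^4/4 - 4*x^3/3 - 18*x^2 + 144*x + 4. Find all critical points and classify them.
f'(x) = x^3 - 4*x^2 - 36*x + 144

Solve f'(x) = 0:
  Factor: x^3 - 4*x^2 - 36*x + 144 = (x - 6)*(x - 4)*(x + 6) = 0.
  ⇒ x = -6, 4, 6

f''(x) = 3*x^2 - 8*x - 36
Second-derivative test at each critical point:
  f''(-6) = 120 > 0 → local minimum
  f''(4) = -20 < 0 → local maximum
  f''(6) = 24 > 0 → local minimum

Critical points: x = -6 (local minimum); x = 4 (local maximum); x = 6 (local minimum)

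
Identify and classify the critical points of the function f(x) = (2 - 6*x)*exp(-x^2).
f'(x) = 2*(2*x*(3*x - 1) - 3)*exp(-x^2)

Solve f'(x) = 0:
  f'(x) = (12*x^2 - 4*x - 6)·exp(-x^2) and exp(-x^2) > 0 for every x, so f'(x) = 0 ⇔ 12*x^2 - 4*x - 6 = 0.
  Factor: 12*x^2 - 4*x - 6 = 2*(6*x^2 - 2*x - 3); 6*x^2 - 2*x - 3 = 0 has no rational roots; quadratic formula: x = (2 ± √76)/12.
  ⇒ x = 1/6 - sqrt(19)/6 ≈ -0.5598, 1/6 + sqrt(19)/6 ≈ 0.8931

f''(x) = 4*(2*x^2*(1 - 3*x) + 9*x - 1)*exp(-x^2)
Second-derivative test at each critical point:
  f''(-0.5598) = -12.7447 < 0 → local maximum
  f''(0.8931) = 7.8522 > 0 → local minimum

Critical points: x = 1/6 - sqrt(19)/6 ≈ -0.5598 (local maximum); x = 1/6 + sqrt(19)/6 ≈ 0.8931 (local minimum)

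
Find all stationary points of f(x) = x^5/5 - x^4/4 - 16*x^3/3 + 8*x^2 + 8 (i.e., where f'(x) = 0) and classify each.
f'(x) = x*(x^3 - x^2 - 16*x + 16)

Solve f'(x) = 0:
  Factor: x^4 - x^3 - 16*x^2 + 16*x = x*(x - 4)*(x - 1)*(x + 4) = 0.
  ⇒ x = -4, 0, 1, 4

f''(x) = 4*x^3 - 3*x^2 - 32*x + 16
Second-derivative test at each critical point:
  f''(-4) = -160 < 0 → local maximum
  f''(0) = 16 > 0 → local minimum
  f''(1) = -15 < 0 → local maximum
  f''(4) = 96 > 0 → local minimum

Critical points: x = -4 (local maximum); x = 0 (local minimum); x = 1 (local maximum); x = 4 (local minimum)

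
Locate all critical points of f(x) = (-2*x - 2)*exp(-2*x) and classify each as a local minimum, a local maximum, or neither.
f'(x) = 2*(2*x + 1)*exp(-2*x)

Solve f'(x) = 0:
  f'(x) = (4*x + 2)·exp(-2*x) and exp(-2*x) > 0 for every x, so f'(x) = 0 ⇔ 4*x + 2 = 0.
  Factor: 4*x + 2 = 2*(2*x + 1) = 0.
  ⇒ x = -1/2

f''(x) = -8*x*exp(-2*x)
Second-derivative test at each critical point:
  f''(-1/2) = 10.8731 > 0 → local minimum

Critical points: x = -1/2 (local minimum)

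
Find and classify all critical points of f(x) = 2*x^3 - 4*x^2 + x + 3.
f'(x) = 6*x^2 - 8*x + 1

Solve f'(x) = 0:
  6*x^2 - 8*x + 1 = 0 has no rational roots; quadratic formula: x = (8 ± √40)/12.
  ⇒ x = 2/3 - sqrt(10)/6 ≈ 0.1396, sqrt(10)/6 + 2/3 ≈ 1.1937

f''(x) = 12*x - 8
Second-derivative test at each critical point:
  f''(0.1396) = -6.3246 < 0 → local maximum
  f''(1.1937) = 6.3246 > 0 → local minimum

Critical points: x = 2/3 - sqrt(10)/6 ≈ 0.1396 (local maximum); x = sqrt(10)/6 + 2/3 ≈ 1.1937 (local minimum)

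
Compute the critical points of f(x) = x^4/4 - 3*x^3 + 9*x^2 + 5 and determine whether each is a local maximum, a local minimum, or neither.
f'(x) = x*(x^2 - 9*x + 18)

Solve f'(x) = 0:
  Factor: x^3 - 9*x^2 + 18*x = x*(x - 6)*(x - 3) = 0.
  ⇒ x = 0, 3, 6

f''(x) = 3*x^2 - 18*x + 18
Second-derivative test at each critical point:
  f''(0) = 18 > 0 → local minimum
  f''(3) = -9 < 0 → local maximum
  f''(6) = 18 > 0 → local minimum

Critical points: x = 0 (local minimum); x = 3 (local maximum); x = 6 (local minimum)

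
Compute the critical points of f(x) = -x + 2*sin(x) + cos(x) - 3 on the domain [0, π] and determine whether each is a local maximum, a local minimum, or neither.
f'(x) = -sin(x) + 2*cos(x) - 1

Solve f'(x) = 0 on [0, π]:
  f'(x) = 0 ⇔ -sin(x) + 2*cos(x) = 1. Write the left side as R·cos(x + φ) with R = √(2² + 1²) = sqrt(5), cos φ = 2*sqrt(5)/5, sin φ = sqrt(5)/5; then cos(x + φ) = sqrt(5)/5. Solve for x and keep the solutions lying in [0, π].
  ⇒ x = atan(3/4) ≈ 0.6435

f''(x) = -2*sin(x) - cos(x)
Second-derivative test at each critical point:
  f''(0.6435) = -2 < 0 → local maximum

Critical points: x = atan(3/4) ≈ 0.6435 (local maximum)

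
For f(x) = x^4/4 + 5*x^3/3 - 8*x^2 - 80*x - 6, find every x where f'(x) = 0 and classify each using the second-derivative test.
f'(x) = x^3 + 5*x^2 - 16*x - 80

Solve f'(x) = 0:
  Factor: x^3 + 5*x^2 - 16*x - 80 = (x - 4)*(x + 4)*(x + 5) = 0.
  ⇒ x = -5, -4, 4

f''(x) = 3*x^2 + 10*x - 16
Second-derivative test at each critical point:
  f''(-5) = 9 > 0 → local minimum
  f''(-4) = -8 < 0 → local maximum
  f''(4) = 72 > 0 → local minimum

Critical points: x = -5 (local minimum); x = -4 (local maximum); x = 4 (local minimum)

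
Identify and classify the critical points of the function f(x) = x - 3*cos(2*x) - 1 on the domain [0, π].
f'(x) = 6*sin(2*x) + 1

Solve f'(x) = 0 on [0, π]:
  f'(x) = 0 ⇔ sin(2*x) = -1/6, i.e. 2*x = arcsin(-1/6) + 2nπ or 2*x = π − arcsin(-1/6) + 2nπ; keep the solutions lying in [0, π].
  ⇒ x = asin(1/6)/2 + pi/2 ≈ 1.6545, pi - asin(1/6)/2 ≈ 3.0579

f''(x) = 12*cos(2*x)
Second-derivative test at each critical point:
  f''(1.6545) = -11.8322 < 0 → local maximum
  f''(3.0579) = 11.8322 > 0 → local minimum

Critical points: x = asin(1/6)/2 + pi/2 ≈ 1.6545 (local maximum); x = pi - asin(1/6)/2 ≈ 3.0579 (local minimum)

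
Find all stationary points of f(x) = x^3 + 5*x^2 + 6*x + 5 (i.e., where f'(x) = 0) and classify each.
f'(x) = 3*x^2 + 10*x + 6

Solve f'(x) = 0:
  3*x^2 + 10*x + 6 = 0 has no rational roots; quadratic formula: x = (-10 ± √28)/6.
  ⇒ x = -5/3 - sqrt(7)/3 ≈ -2.5486, -5/3 + sqrt(7)/3 ≈ -0.7847

f''(x) = 6*x + 10
Second-derivative test at each critical point:
  f''(-2.5486) = -5.2915 < 0 → local maximum
  f''(-0.7847) = 5.2915 > 0 → local minimum

Critical points: x = -5/3 - sqrt(7)/3 ≈ -2.5486 (local maximum); x = -5/3 + sqrt(7)/3 ≈ -0.7847 (local minimum)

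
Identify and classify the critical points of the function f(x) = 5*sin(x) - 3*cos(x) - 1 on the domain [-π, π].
f'(x) = 3*sin(x) + 5*cos(x)

Solve f'(x) = 0 on [-π, π]:
  f'(x) = 0 ⇔ 5*cos(x) = -3*sin(x) ⇔ tan(x) = -5/3, i.e. x = arctan(-5/3) + nπ; keep the solutions lying in [-π, π].
  ⇒ x = -atan(5/3) ≈ -1.0304, pi - atan(5/3) ≈ 2.1112

f''(x) = -5*sin(x) + 3*cos(x)
Second-derivative test at each critical point:
  f''(-1.0304) = 5.8310 > 0 → local minimum
  f''(2.1112) = -5.8310 < 0 → local maximum

Critical points: x = -atan(5/3) ≈ -1.0304 (local minimum); x = pi - atan(5/3) ≈ 2.1112 (local maximum)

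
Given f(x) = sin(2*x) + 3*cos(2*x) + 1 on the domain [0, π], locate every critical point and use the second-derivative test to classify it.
f'(x) = -6*sin(2*x) + 2*cos(2*x)

Solve f'(x) = 0 on [0, π]:
  f'(x) = 0 ⇔ cos(2*x) = 3*sin(2*x) ⇔ tan(2*x) = 1/3, i.e. 2*x = arctan(1/3) + nπ; keep the solutions lying in [0, π].
  ⇒ x = atan(1/3)/2 ≈ 0.1609, atan(1/3)/2 + pi/2 ≈ 1.7317

f''(x) = -4*sin(2*x) - 12*cos(2*x)
Second-derivative test at each critical point:
  f''(0.1609) = -12.6491 < 0 → local maximum
  f''(1.7317) = 12.6491 > 0 → local minimum

Critical points: x = atan(1/3)/2 ≈ 0.1609 (local maximum); x = atan(1/3)/2 + pi/2 ≈ 1.7317 (local minimum)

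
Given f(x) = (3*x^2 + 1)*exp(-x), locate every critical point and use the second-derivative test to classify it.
f'(x) = (-3*x^2 + 6*x - 1)*exp(-x)

Solve f'(x) = 0:
  f'(x) = (-3*x^2 + 6*x - 1)·exp(-x) and exp(-x) > 0 for every x, so f'(x) = 0 ⇔ -3*x^2 + 6*x - 1 = 0.
  3*x^2 - 6*x + 1 = 0 has no rational roots; quadratic formula: x = (6 ± √24)/6.
  ⇒ x = 1 - sqrt(6)/3 ≈ 0.1835, sqrt(6)/3 + 1 ≈ 1.8165

f''(x) = (3*x^2 - 12*x + 7)*exp(-x)
Second-derivative test at each critical point:
  f''(0.1835) = 4.0777 > 0 → local minimum
  f''(1.8165) = -0.7965 < 0 → local maximum

Critical points: x = 1 - sqrt(6)/3 ≈ 0.1835 (local minimum); x = sqrt(6)/3 + 1 ≈ 1.8165 (local maximum)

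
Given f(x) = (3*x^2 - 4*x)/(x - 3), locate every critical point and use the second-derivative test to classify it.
f'(x) = 3*(x^2 - 6*x + 4)/(x^2 - 6*x + 9)

Solve f'(x) = 0:
  f'(x) = 3*(x^2 - 6*x + 4)/(x - 3)^2; the denominator is positive wherever f is defined, so f'(x) = 0 ⇔ 3*x^2 - 18*x + 12 = 0.
  Factor: 3*x^2 - 18*x + 12 = 3*(x^2 - 6*x + 4); x^2 - 6*x + 4 = 0 has no rational roots; quadratic formula: x = (6 ± √20)/2.
  ⇒ x = 3 - sqrt(5) ≈ 0.7639, sqrt(5) + 3 ≈ 5.2361

f''(x) = 30/(x^3 - 9*x^2 + 27*x - 27)
Second-derivative test at each critical point:
  f''(0.7639) = -2.6833 < 0 → local maximum
  f''(5.2361) = 2.6833 > 0 → local minimum

Critical points: x = 3 - sqrt(5) ≈ 0.7639 (local maximum); x = sqrt(5) + 3 ≈ 5.2361 (local minimum)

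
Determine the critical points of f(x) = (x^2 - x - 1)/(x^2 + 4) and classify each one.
f'(x) = (x^2 + 10*x - 4)/(x^4 + 8*x^2 + 16)

Solve f'(x) = 0:
  f'(x) = (x^2 + 10*x - 4)/(x^2 + 4)^2; the denominator is positive wherever f is defined, so f'(x) = 0 ⇔ x^2 + 10*x - 4 = 0.
  x^2 + 10*x - 4 = 0 has no rational roots; quadratic formula: x = (-10 ± √116)/2.
  ⇒ x = -sqrt(29) - 5 ≈ -10.3852, -5 + sqrt(29) ≈ 0.3852

f''(x) = 2*(-x^3 - 15*x^2 + 12*x + 20)/(x^6 + 12*x^4 + 48*x^2 + 64)
Second-derivative test at each critical point:
  f''(-10.3852) = -0.0009 < 0 → local maximum
  f''(0.3852) = 0.6259 > 0 → local minimum

Critical points: x = -sqrt(29) - 5 ≈ -10.3852 (local maximum); x = -5 + sqrt(29) ≈ 0.3852 (local minimum)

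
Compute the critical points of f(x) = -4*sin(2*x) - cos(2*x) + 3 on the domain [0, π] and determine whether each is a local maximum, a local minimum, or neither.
f'(x) = 2*sin(2*x) - 8*cos(2*x)

Solve f'(x) = 0 on [0, π]:
  f'(x) = 0 ⇔ -4*cos(2*x) = -sin(2*x) ⇔ tan(2*x) = 4, i.e. 2*x = arctan(4) + nπ; keep the solutions lying in [0, π].
  ⇒ x = atan(4)/2 ≈ 0.6629, atan(4)/2 + pi/2 ≈ 2.2337

f''(x) = 16*sin(2*x) + 4*cos(2*x)
Second-derivative test at each critical point:
  f''(0.6629) = 16.4924 > 0 → local minimum
  f''(2.2337) = -16.4924 < 0 → local maximum

Critical points: x = atan(4)/2 ≈ 0.6629 (local minimum); x = atan(4)/2 + pi/2 ≈ 2.2337 (local maximum)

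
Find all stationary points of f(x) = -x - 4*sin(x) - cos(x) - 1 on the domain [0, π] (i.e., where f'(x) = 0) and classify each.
f'(x) = sin(x) - 4*cos(x) - 1

Solve f'(x) = 0 on [0, π]:
  f'(x) = 0 ⇔ sin(x) - 4*cos(x) = 1. Write the left side as R·cos(x + φ) with R = √((-4)² + (-1)²) = sqrt(17), cos φ = -4*sqrt(17)/17, sin φ = -sqrt(17)/17; then cos(x + φ) = sqrt(17)/17. Solve for x and keep the solutions lying in [0, π].
  ⇒ x = pi/2 ≈ 1.5708

f''(x) = 4*sin(x) + cos(x)
Second-derivative test at each critical point:
  f''(1.5708) = 4 > 0 → local minimum

Critical points: x = pi/2 ≈ 1.5708 (local minimum)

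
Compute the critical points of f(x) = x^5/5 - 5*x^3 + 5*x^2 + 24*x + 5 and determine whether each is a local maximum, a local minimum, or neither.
f'(x) = x^4 - 15*x^2 + 10*x + 24

Solve f'(x) = 0:
  Factor: x^4 - 15*x^2 + 10*x + 24 = (x - 3)*(x - 2)*(x + 1)*(x + 4) = 0.
  ⇒ x = -4, -1, 2, 3

f''(x) = 4*x^3 - 30*x + 10
Second-derivative test at each critical point:
  f''(-4) = -126 < 0 → local maximum
  f''(-1) = 36 > 0 → local minimum
  f''(2) = -18 < 0 → local maximum
  f''(3) = 28 > 0 → local minimum

Critical points: x = -4 (local maximum); x = -1 (local minimum); x = 2 (local maximum); x = 3 (local minimum)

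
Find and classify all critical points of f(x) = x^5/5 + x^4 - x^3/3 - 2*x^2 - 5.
f'(x) = x*(x^3 + 4*x^2 - x - 4)

Solve f'(x) = 0:
  Factor: x^4 + 4*x^3 - x^2 - 4*x = x*(x - 1)*(x + 1)*(x + 4) = 0.
  ⇒ x = -4, -1, 0, 1

f''(x) = 4*x^3 + 12*x^2 - 2*x - 4
Second-derivative test at each critical point:
  f''(-4) = -60 < 0 → local maximum
  f''(-1) = 6 > 0 → local minimum
  f''(0) = -4 < 0 → local maximum
  f''(1) = 10 > 0 → local minimum

Critical points: x = -4 (local maximum); x = -1 (local minimum); x = 0 (local maximum); x = 1 (local minimum)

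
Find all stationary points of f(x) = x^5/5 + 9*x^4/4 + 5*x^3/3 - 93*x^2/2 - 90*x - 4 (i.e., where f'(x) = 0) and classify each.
f'(x) = x^4 + 9*x^3 + 5*x^2 - 93*x - 90

Solve f'(x) = 0:
  Factor: x^4 + 9*x^3 + 5*x^2 - 93*x - 90 = (x - 3)*(x + 1)*(x + 5)*(x + 6) = 0.
  ⇒ x = -6, -5, -1, 3

f''(x) = 4*x^3 + 27*x^2 + 10*x - 93
Second-derivative test at each critical point:
  f''(-6) = -45 < 0 → local maximum
  f''(-5) = 32 > 0 → local minimum
  f''(-1) = -80 < 0 → local maximum
  f''(3) = 288 > 0 → local minimum

Critical points: x = -6 (local maximum); x = -5 (local minimum); x = -1 (local maximum); x = 3 (local minimum)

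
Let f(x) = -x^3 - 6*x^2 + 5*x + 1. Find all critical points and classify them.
f'(x) = -3*x^2 - 12*x + 5

Solve f'(x) = 0:
  3*x^2 + 12*x - 5 = 0 has no rational roots; quadratic formula: x = (-12 ± √204)/6.
  ⇒ x = -sqrt(51)/3 - 2 ≈ -4.3805, -2 + sqrt(51)/3 ≈ 0.3805

f''(x) = -6*x - 12
Second-derivative test at each critical point:
  f''(-4.3805) = 14.2829 > 0 → local minimum
  f''(0.3805) = -14.2829 < 0 → local maximum

Critical points: x = -sqrt(51)/3 - 2 ≈ -4.3805 (local minimum); x = -2 + sqrt(51)/3 ≈ 0.3805 (local maximum)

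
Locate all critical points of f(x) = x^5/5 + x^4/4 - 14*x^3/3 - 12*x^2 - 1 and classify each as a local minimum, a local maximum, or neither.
f'(x) = x*(x^3 + x^2 - 14*x - 24)

Solve f'(x) = 0:
  Factor: x^4 + x^3 - 14*x^2 - 24*x = x*(x - 4)*(x + 2)*(x + 3) = 0.
  ⇒ x = -3, -2, 0, 4

f''(x) = 4*x^3 + 3*x^2 - 28*x - 24
Second-derivative test at each critical point:
  f''(-3) = -21 < 0 → local maximum
  f''(-2) = 12 > 0 → local minimum
  f''(0) = -24 < 0 → local maximum
  f''(4) = 168 > 0 → local minimum

Critical points: x = -3 (local maximum); x = -2 (local minimum); x = 0 (local maximum); x = 4 (local minimum)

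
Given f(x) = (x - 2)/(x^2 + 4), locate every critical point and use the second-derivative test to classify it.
f'(x) = (x^2 - 2*x*(x - 2) + 4)/(x^2 + 4)^2

Solve f'(x) = 0:
  f'(x) = -(x^2 - 4*x - 4)/(x^2 + 4)^2; the denominator is positive wherever f is defined, so f'(x) = 0 ⇔ -x^2 + 4*x + 4 = 0.
  x^2 - 4*x - 4 = 0 has no rational roots; quadratic formula: x = (4 ± √32)/2.
  ⇒ x = 2 - 2*sqrt(2) ≈ -0.8284, 2 + 2*sqrt(2) ≈ 4.8284

f''(x) = 2*(4*x^2*(x - 2) + (2 - 3*x)*(x^2 + 4))/(x^2 + 4)^3
Second-derivative test at each critical point:
  f''(-0.8284) = 0.2576 > 0 → local minimum
  f''(4.8284) = -0.0076 < 0 → local maximum

Critical points: x = 2 - 2*sqrt(2) ≈ -0.8284 (local minimum); x = 2 + 2*sqrt(2) ≈ 4.8284 (local maximum)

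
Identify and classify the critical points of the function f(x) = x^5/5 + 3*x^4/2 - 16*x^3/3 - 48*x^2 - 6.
f'(x) = x*(x^3 + 6*x^2 - 16*x - 96)

Solve f'(x) = 0:
  Factor: x^4 + 6*x^3 - 16*x^2 - 96*x = x*(x - 4)*(x + 4)*(x + 6) = 0.
  ⇒ x = -6, -4, 0, 4

f''(x) = 4*x^3 + 18*x^2 - 32*x - 96
Second-derivative test at each critical point:
  f''(-6) = -120 < 0 → local maximum
  f''(-4) = 64 > 0 → local minimum
  f''(0) = -96 < 0 → local maximum
  f''(4) = 320 > 0 → local minimum

Critical points: x = -6 (local maximum); x = -4 (local minimum); x = 0 (local maximum); x = 4 (local minimum)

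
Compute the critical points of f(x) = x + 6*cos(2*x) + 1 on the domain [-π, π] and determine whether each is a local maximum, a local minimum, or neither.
f'(x) = 1 - 12*sin(2*x)

Solve f'(x) = 0 on [-π, π]:
  f'(x) = 0 ⇔ sin(2*x) = 1/12, i.e. 2*x = arcsin(1/12) + 2nπ or 2*x = π − arcsin(1/12) + 2nπ; keep the solutions lying in [-π, π].
  ⇒ x = -pi + asin(1/12)/2 ≈ -3.0999, -pi/2 - asin(1/12)/2 ≈ -1.6125, asin(1/12)/2 ≈ 0.0417, -asin(1/12)/2 + pi/2 ≈ 1.5291

f''(x) = -24*cos(2*x)
Second-derivative test at each critical point:
  f''(-3.0999) = -23.9165 < 0 → local maximum
  f''(-1.6125) = 23.9165 > 0 → local minimum
  f''(0.0417) = -23.9165 < 0 → local maximum
  f''(1.5291) = 23.9165 > 0 → local minimum

Critical points: x = -pi + asin(1/12)/2 ≈ -3.0999 (local maximum); x = -pi/2 - asin(1/12)/2 ≈ -1.6125 (local minimum); x = asin(1/12)/2 ≈ 0.0417 (local maximum); x = -asin(1/12)/2 + pi/2 ≈ 1.5291 (local minimum)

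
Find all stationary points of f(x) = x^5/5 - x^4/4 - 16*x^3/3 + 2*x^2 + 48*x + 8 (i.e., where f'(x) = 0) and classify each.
f'(x) = x^4 - x^3 - 16*x^2 + 4*x + 48

Solve f'(x) = 0:
  Factor: x^4 - x^3 - 16*x^2 + 4*x + 48 = (x - 4)*(x - 2)*(x + 2)*(x + 3) = 0.
  ⇒ x = -3, -2, 2, 4

f''(x) = 4*x^3 - 3*x^2 - 32*x + 4
Second-derivative test at each critical point:
  f''(-3) = -35 < 0 → local maximum
  f''(-2) = 24 > 0 → local minimum
  f''(2) = -40 < 0 → local maximum
  f''(4) = 84 > 0 → local minimum

Critical points: x = -3 (local maximum); x = -2 (local minimum); x = 2 (local maximum); x = 4 (local minimum)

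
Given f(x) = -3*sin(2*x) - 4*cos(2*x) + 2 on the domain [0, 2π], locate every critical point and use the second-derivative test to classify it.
f'(x) = 8*sin(2*x) - 6*cos(2*x)

Solve f'(x) = 0 on [0, 2π]:
  f'(x) = 0 ⇔ -3*cos(2*x) = -4*sin(2*x) ⇔ tan(2*x) = 3/4, i.e. 2*x = arctan(3/4) + nπ; keep the solutions lying in [0, 2π].
  ⇒ x = atan(3/4)/2 ≈ 0.3218, atan(3/4)/2 + pi/2 ≈ 1.8925, atan(3/4)/2 + pi ≈ 3.4633, atan(3/4)/2 + 3*pi/2 ≈ 5.0341

f''(x) = 12*sin(2*x) + 16*cos(2*x)
Second-derivative test at each critical point:
  f''(0.3218) = 20 > 0 → local minimum
  f''(1.8925) = -20 < 0 → local maximum
  f''(3.4633) = 20 > 0 → local minimum
  f''(5.0341) = -20 < 0 → local maximum

Critical points: x = atan(3/4)/2 ≈ 0.3218 (local minimum); x = atan(3/4)/2 + pi/2 ≈ 1.8925 (local maximum); x = atan(3/4)/2 + pi ≈ 3.4633 (local minimum); x = atan(3/4)/2 + 3*pi/2 ≈ 5.0341 (local maximum)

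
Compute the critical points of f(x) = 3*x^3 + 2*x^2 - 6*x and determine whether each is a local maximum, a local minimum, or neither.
f'(x) = 9*x^2 + 4*x - 6

Solve f'(x) = 0:
  9*x^2 + 4*x - 6 = 0 has no rational roots; quadratic formula: x = (-4 ± √232)/18.
  ⇒ x = -sqrt(58)/9 - 2/9 ≈ -1.0684, -2/9 + sqrt(58)/9 ≈ 0.6240

f''(x) = 18*x + 4
Second-derivative test at each critical point:
  f''(-1.0684) = -15.2315 < 0 → local maximum
  f''(0.6240) = 15.2315 > 0 → local minimum

Critical points: x = -sqrt(58)/9 - 2/9 ≈ -1.0684 (local maximum); x = -2/9 + sqrt(58)/9 ≈ 0.6240 (local minimum)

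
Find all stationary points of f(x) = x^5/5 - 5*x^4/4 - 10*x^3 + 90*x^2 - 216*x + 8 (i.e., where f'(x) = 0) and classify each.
f'(x) = x^4 - 5*x^3 - 30*x^2 + 180*x - 216

Solve f'(x) = 0:
  Factor: x^4 - 5*x^3 - 30*x^2 + 180*x - 216 = (x - 6)*(x - 3)*(x - 2)*(x + 6) = 0.
  ⇒ x = -6, 2, 3, 6

f''(x) = 4*x^3 - 15*x^2 - 60*x + 180
Second-derivative test at each critical point:
  f''(-6) = -864 < 0 → local maximum
  f''(2) = 32 > 0 → local minimum
  f''(3) = -27 < 0 → local maximum
  f''(6) = 144 > 0 → local minimum

Critical points: x = -6 (local maximum); x = 2 (local minimum); x = 3 (local maximum); x = 6 (local minimum)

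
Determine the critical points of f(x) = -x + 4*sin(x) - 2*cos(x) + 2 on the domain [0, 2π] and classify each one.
f'(x) = 2*sin(x) + 4*cos(x) - 1

Solve f'(x) = 0 on [0, 2π]:
  f'(x) = 0 ⇔ 2*sin(x) + 4*cos(x) = 1. Write the left side as R·cos(x + φ) with R = √(4² + (-2)²) = 2*sqrt(5), cos φ = 2*sqrt(5)/5, sin φ = -sqrt(5)/5; then cos(x + φ) = sqrt(5)/10. Solve for x and keep the solutions lying in [0, 2π].
  ⇒ x = atan((1 + 2*sqrt(19))/(2 - sqrt(19))) + pi ≈ 1.8089, atan((1 - 2*sqrt(19))/(2 + sqrt(19))) + 2*pi ≈ 5.4015

f''(x) = -4*sin(x) + 2*cos(x)
Second-derivative test at each critical point:
  f''(1.8089) = -4.3589 < 0 → local maximum
  f''(5.4015) = 4.3589 > 0 → local minimum

Critical points: x = atan((1 + 2*sqrt(19))/(2 - sqrt(19))) + pi ≈ 1.8089 (local maximum); x = atan((1 - 2*sqrt(19))/(2 + sqrt(19))) + 2*pi ≈ 5.4015 (local minimum)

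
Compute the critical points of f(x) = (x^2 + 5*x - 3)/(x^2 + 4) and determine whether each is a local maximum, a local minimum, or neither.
f'(x) = (-5*x^2 + 14*x + 20)/(x^4 + 8*x^2 + 16)

Solve f'(x) = 0:
  f'(x) = -(5*x^2 - 14*x - 20)/(x^2 + 4)^2; the denominator is positive wherever f is defined, so f'(x) = 0 ⇔ -5*x^2 + 14*x + 20 = 0.
  5*x^2 - 14*x - 20 = 0 has no rational roots; quadratic formula: x = (14 ± √596)/10.
  ⇒ x = 7/5 - sqrt(149)/5 ≈ -1.0413, 7/5 + sqrt(149)/5 ≈ 3.8413

f''(x) = 2*(5*x^3 - 21*x^2 - 60*x + 28)/(x^6 + 12*x^4 + 48*x^2 + 64)
Second-derivative test at each critical point:
  f''(-1.0413) = 0.9444 > 0 → local minimum
  f''(3.8413) = -0.0694 < 0 → local maximum

Critical points: x = 7/5 - sqrt(149)/5 ≈ -1.0413 (local minimum); x = 7/5 + sqrt(149)/5 ≈ 3.8413 (local maximum)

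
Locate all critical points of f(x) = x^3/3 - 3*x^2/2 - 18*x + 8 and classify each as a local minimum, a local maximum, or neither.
f'(x) = x^2 - 3*x - 18

Solve f'(x) = 0:
  Factor: x^2 - 3*x - 18 = (x - 6)*(x + 3) = 0.
  ⇒ x = -3, 6

f''(x) = 2*x - 3
Second-derivative test at each critical point:
  f''(-3) = -9 < 0 → local maximum
  f''(6) = 9 > 0 → local minimum

Critical points: x = -3 (local maximum); x = 6 (local minimum)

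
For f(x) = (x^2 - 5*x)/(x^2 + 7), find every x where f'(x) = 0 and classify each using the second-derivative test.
f'(x) = (5*x^2 + 14*x - 35)/(x^4 + 14*x^2 + 49)

Solve f'(x) = 0:
  f'(x) = (5*x^2 + 14*x - 35)/(x^2 + 7)^2; the denominator is positive wherever f is defined, so f'(x) = 0 ⇔ 5*x^2 + 14*x - 35 = 0.
  5*x^2 + 14*x - 35 = 0 has no rational roots; quadratic formula: x = (-14 ± √896)/10.
  ⇒ x = -4*sqrt(14)/5 - 7/5 ≈ -4.3933, -7/5 + 4*sqrt(14)/5 ≈ 1.5933

f''(x) = 2*(-5*x^3 - 21*x^2 + 105*x + 49)/(x^6 + 21*x^4 + 147*x^2 + 343)
Second-derivative test at each critical point:
  f''(-4.3933) = -0.0433 < 0 → local maximum
  f''(1.5933) = 0.3290 > 0 → local minimum

Critical points: x = -4*sqrt(14)/5 - 7/5 ≈ -4.3933 (local maximum); x = -7/5 + 4*sqrt(14)/5 ≈ 1.5933 (local minimum)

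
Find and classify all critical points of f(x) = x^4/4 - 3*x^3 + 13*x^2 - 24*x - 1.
f'(x) = x^3 - 9*x^2 + 26*x - 24

Solve f'(x) = 0:
  Factor: x^3 - 9*x^2 + 26*x - 24 = (x - 4)*(x - 3)*(x - 2) = 0.
  ⇒ x = 2, 3, 4

f''(x) = 3*x^2 - 18*x + 26
Second-derivative test at each critical point:
  f''(2) = 2 > 0 → local minimum
  f''(3) = -1 < 0 → local maximum
  f''(4) = 2 > 0 → local minimum

Critical points: x = 2 (local minimum); x = 3 (local maximum); x = 4 (local minimum)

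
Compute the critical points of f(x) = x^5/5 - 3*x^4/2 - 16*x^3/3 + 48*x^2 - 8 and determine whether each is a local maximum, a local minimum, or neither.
f'(x) = x*(x^3 - 6*x^2 - 16*x + 96)

Solve f'(x) = 0:
  Factor: x^4 - 6*x^3 - 16*x^2 + 96*x = x*(x - 6)*(x - 4)*(x + 4) = 0.
  ⇒ x = -4, 0, 4, 6

f''(x) = 4*x^3 - 18*x^2 - 32*x + 96
Second-derivative test at each critical point:
  f''(-4) = -320 < 0 → local maximum
  f''(0) = 96 > 0 → local minimum
  f''(4) = -64 < 0 → local maximum
  f''(6) = 120 > 0 → local minimum

Critical points: x = -4 (local maximum); x = 0 (local minimum); x = 4 (local maximum); x = 6 (local minimum)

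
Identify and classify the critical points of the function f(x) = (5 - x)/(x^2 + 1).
f'(x) = (-x^2 + 2*x*(x - 5) - 1)/(x^2 + 1)^2

Solve f'(x) = 0:
  f'(x) = (x^2 - 10*x - 1)/(x^2 + 1)^2; the denominator is positive wherever f is defined, so f'(x) = 0 ⇔ x^2 - 10*x - 1 = 0.
  x^2 - 10*x - 1 = 0 has no rational roots; quadratic formula: x = (10 ± √104)/2.
  ⇒ x = 5 - sqrt(26) ≈ -0.0990, 5 + sqrt(26) ≈ 10.0990

f''(x) = 2*(4*x^2*(5 - x) + (3*x - 5)*(x^2 + 1))/(x^2 + 1)^3
Second-derivative test at each critical point:
  f''(-0.0990) = -10.0010 < 0 → local maximum
  f''(10.0990) = 0.0010 > 0 → local minimum

Critical points: x = 5 - sqrt(26) ≈ -0.0990 (local maximum); x = 5 + sqrt(26) ≈ 10.0990 (local minimum)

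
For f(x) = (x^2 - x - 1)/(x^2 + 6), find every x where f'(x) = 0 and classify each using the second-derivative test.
f'(x) = (x^2 + 14*x - 6)/(x^4 + 12*x^2 + 36)

Solve f'(x) = 0:
  f'(x) = (x^2 + 14*x - 6)/(x^2 + 6)^2; the denominator is positive wherever f is defined, so f'(x) = 0 ⇔ x^2 + 14*x - 6 = 0.
  x^2 + 14*x - 6 = 0 has no rational roots; quadratic formula: x = (-14 ± √220)/2.
  ⇒ x = -sqrt(55) - 7 ≈ -14.4162, -7 + sqrt(55) ≈ 0.4162

f''(x) = 2*(-x^3 - 21*x^2 + 18*x + 42)/(x^6 + 18*x^4 + 108*x^2 + 216)
Second-derivative test at each critical point:
  f''(-14.4162) = -3.244e-04 < 0 → local maximum
  f''(0.4162) = 0.3892 > 0 → local minimum

Critical points: x = -sqrt(55) - 7 ≈ -14.4162 (local maximum); x = -7 + sqrt(55) ≈ 0.4162 (local minimum)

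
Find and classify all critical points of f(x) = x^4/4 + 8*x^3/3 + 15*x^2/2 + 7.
f'(x) = x*(x^2 + 8*x + 15)

Solve f'(x) = 0:
  Factor: x^3 + 8*x^2 + 15*x = x*(x + 3)*(x + 5) = 0.
  ⇒ x = -5, -3, 0

f''(x) = 3*x^2 + 16*x + 15
Second-derivative test at each critical point:
  f''(-5) = 10 > 0 → local minimum
  f''(-3) = -6 < 0 → local maximum
  f''(0) = 15 > 0 → local minimum

Critical points: x = -5 (local minimum); x = -3 (local maximum); x = 0 (local minimum)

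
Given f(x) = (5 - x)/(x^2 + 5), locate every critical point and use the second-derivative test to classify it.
f'(x) = (-x^2 + 2*x*(x - 5) - 5)/(x^2 + 5)^2

Solve f'(x) = 0:
  f'(x) = (x^2 - 10*x - 5)/(x^2 + 5)^2; the denominator is positive wherever f is defined, so f'(x) = 0 ⇔ x^2 - 10*x - 5 = 0.
  x^2 - 10*x - 5 = 0 has no rational roots; quadratic formula: x = (10 ± √120)/2.
  ⇒ x = 5 - sqrt(30) ≈ -0.4772, 5 + sqrt(30) ≈ 10.4772

f''(x) = 2*(4*x^2*(5 - x) + (3*x - 5)*(x^2 + 5))/(x^2 + 5)^3
Second-derivative test at each critical point:
  f''(-0.4772) = -0.4008 < 0 → local maximum
  f''(10.4772) = 0.0008 > 0 → local minimum

Critical points: x = 5 - sqrt(30) ≈ -0.4772 (local maximum); x = 5 + sqrt(30) ≈ 10.4772 (local minimum)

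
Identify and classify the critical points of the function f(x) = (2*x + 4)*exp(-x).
f'(x) = 2*(-x - 1)*exp(-x)

Solve f'(x) = 0:
  f'(x) = (-2*x - 2)·exp(-x) and exp(-x) > 0 for every x, so f'(x) = 0 ⇔ -2*x - 2 = 0.
  Factor: -2*x - 2 = -2*(x + 1) = 0.
  ⇒ x = -1

f''(x) = 2*x*exp(-x)
Second-derivative test at each critical point:
  f''(-1) = -5.4366 < 0 → local maximum

Critical points: x = -1 (local maximum)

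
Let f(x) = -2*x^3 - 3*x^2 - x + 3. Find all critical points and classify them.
f'(x) = -6*x^2 - 6*x - 1

Solve f'(x) = 0:
  6*x^2 + 6*x + 1 = 0 has no rational roots; quadratic formula: x = (-6 ± √12)/12.
  ⇒ x = -1/2 - sqrt(3)/6 ≈ -0.7887, -1/2 + sqrt(3)/6 ≈ -0.2113

f''(x) = -12*x - 6
Second-derivative test at each critical point:
  f''(-0.7887) = 3.4641 > 0 → local minimum
  f''(-0.2113) = -3.4641 < 0 → local maximum

Critical points: x = -1/2 - sqrt(3)/6 ≈ -0.7887 (local minimum); x = -1/2 + sqrt(3)/6 ≈ -0.2113 (local maximum)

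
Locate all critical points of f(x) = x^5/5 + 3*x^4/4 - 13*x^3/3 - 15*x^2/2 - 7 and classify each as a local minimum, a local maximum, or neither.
f'(x) = x*(x^3 + 3*x^2 - 13*x - 15)

Solve f'(x) = 0:
  Factor: x^4 + 3*x^3 - 13*x^2 - 15*x = x*(x - 3)*(x + 1)*(x + 5) = 0.
  ⇒ x = -5, -1, 0, 3

f''(x) = 4*x^3 + 9*x^2 - 26*x - 15
Second-derivative test at each critical point:
  f''(-5) = -160 < 0 → local maximum
  f''(-1) = 16 > 0 → local minimum
  f''(0) = -15 < 0 → local maximum
  f''(3) = 96 > 0 → local minimum

Critical points: x = -5 (local maximum); x = -1 (local minimum); x = 0 (local maximum); x = 3 (local minimum)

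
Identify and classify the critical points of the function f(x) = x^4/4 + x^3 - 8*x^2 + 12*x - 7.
f'(x) = x^3 + 3*x^2 - 16*x + 12

Solve f'(x) = 0:
  Factor: x^3 + 3*x^2 - 16*x + 12 = (x - 2)*(x - 1)*(x + 6) = 0.
  ⇒ x = -6, 1, 2

f''(x) = 3*x^2 + 6*x - 16
Second-derivative test at each critical point:
  f''(-6) = 56 > 0 → local minimum
  f''(1) = -7 < 0 → local maximum
  f''(2) = 8 > 0 → local minimum

Critical points: x = -6 (local minimum); x = 1 (local maximum); x = 2 (local minimum)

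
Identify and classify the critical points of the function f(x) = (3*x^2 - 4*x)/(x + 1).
f'(x) = (3*x^2 + 6*x - 4)/(x^2 + 2*x + 1)

Solve f'(x) = 0:
  f'(x) = (3*x^2 + 6*x - 4)/(x + 1)^2; the denominator is positive wherever f is defined, so f'(x) = 0 ⇔ 3*x^2 + 6*x - 4 = 0.
  3*x^2 + 6*x - 4 = 0 has no rational roots; quadratic formula: x = (-6 ± √84)/6.
  ⇒ x = -sqrt(21)/3 - 1 ≈ -2.5275, -1 + sqrt(21)/3 ≈ 0.5275

f''(x) = 14/(x^3 + 3*x^2 + 3*x + 1)
Second-derivative test at each critical point:
  f''(-2.5275) = -3.9279 < 0 → local maximum
  f''(0.5275) = 3.9279 > 0 → local minimum

Critical points: x = -sqrt(21)/3 - 1 ≈ -2.5275 (local maximum); x = -1 + sqrt(21)/3 ≈ 0.5275 (local minimum)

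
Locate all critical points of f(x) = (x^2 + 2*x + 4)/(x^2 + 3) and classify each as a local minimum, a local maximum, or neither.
f'(x) = 2*(-x^2 - x + 3)/(x^4 + 6*x^2 + 9)

Solve f'(x) = 0:
  f'(x) = -2*(x^2 + x - 3)/(x^2 + 3)^2; the denominator is positive wherever f is defined, so f'(x) = 0 ⇔ -2*x^2 - 2*x + 6 = 0.
  Factor: -2*x^2 - 2*x + 6 = -2*(x^2 + x - 3); x^2 + x - 3 = 0 has no rational roots; quadratic formula: x = (-1 ± √13)/2.
  ⇒ x = -sqrt(13)/2 - 1/2 ≈ -2.3028, -1/2 + sqrt(13)/2 ≈ 1.3028

f''(x) = 2*(2*x^3 + 3*x^2 - 18*x - 3)/(x^6 + 9*x^4 + 27*x^2 + 27)
Second-derivative test at each critical point:
  f''(-2.3028) = 0.1046 > 0 → local minimum
  f''(1.3028) = -0.3268 < 0 → local maximum

Critical points: x = -sqrt(13)/2 - 1/2 ≈ -2.3028 (local minimum); x = -1/2 + sqrt(13)/2 ≈ 1.3028 (local maximum)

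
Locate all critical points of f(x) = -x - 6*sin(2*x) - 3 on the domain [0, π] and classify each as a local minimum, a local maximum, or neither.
f'(x) = 24*sin(x)^2 - 13

Solve f'(x) = 0 on [0, π]:
  f'(x) = 0 ⇔ cos(2*x) = -1/12, i.e. 2*x = ±arccos(-1/12) + 2nπ; keep the solutions lying in [0, π].
  ⇒ x = acos(-1/12)/2 ≈ 0.8271, pi - acos(-1/12)/2 ≈ 2.3145

f''(x) = 24*sin(2*x)
Second-derivative test at each critical point:
  f''(0.8271) = 23.9165 > 0 → local minimum
  f''(2.3145) = -23.9165 < 0 → local maximum

Critical points: x = acos(-1/12)/2 ≈ 0.8271 (local minimum); x = pi - acos(-1/12)/2 ≈ 2.3145 (local maximum)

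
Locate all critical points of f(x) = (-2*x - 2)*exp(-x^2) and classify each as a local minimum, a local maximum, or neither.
f'(x) = 2*(2*x*(x + 1) - 1)*exp(-x^2)

Solve f'(x) = 0:
  f'(x) = (4*x^2 + 4*x - 2)·exp(-x^2) and exp(-x^2) > 0 for every x, so f'(x) = 0 ⇔ 4*x^2 + 4*x - 2 = 0.
  Factor: 4*x^2 + 4*x - 2 = 2*(2*x^2 + 2*x - 1); 2*x^2 + 2*x - 1 = 0 has no rational roots; quadratic formula: x = (-2 ± √12)/4.
  ⇒ x = -sqrt(3)/2 - 1/2 ≈ -1.3660, -1/2 + sqrt(3)/2 ≈ 0.3660

f''(x) = 4*(-2*x^2*(x + 1) + 3*x + 1)*exp(-x^2)
Second-derivative test at each critical point:
  f''(-1.3660) = -1.0721 < 0 → local maximum
  f''(0.3660) = 6.0595 > 0 → local minimum

Critical points: x = -sqrt(3)/2 - 1/2 ≈ -1.3660 (local maximum); x = -1/2 + sqrt(3)/2 ≈ 0.3660 (local minimum)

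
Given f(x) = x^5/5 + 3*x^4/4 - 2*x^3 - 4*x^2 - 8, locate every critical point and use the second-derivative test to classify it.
f'(x) = x*(x^3 + 3*x^2 - 6*x - 8)

Solve f'(x) = 0:
  Factor: x^4 + 3*x^3 - 6*x^2 - 8*x = x*(x - 2)*(x + 1)*(x + 4) = 0.
  ⇒ x = -4, -1, 0, 2

f''(x) = 4*x^3 + 9*x^2 - 12*x - 8
Second-derivative test at each critical point:
  f''(-4) = -72 < 0 → local maximum
  f''(-1) = 9 > 0 → local minimum
  f''(0) = -8 < 0 → local maximum
  f''(2) = 36 > 0 → local minimum

Critical points: x = -4 (local maximum); x = -1 (local minimum); x = 0 (local maximum); x = 2 (local minimum)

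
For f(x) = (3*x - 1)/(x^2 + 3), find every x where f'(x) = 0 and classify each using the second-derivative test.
f'(x) = (-3*x^2 + 2*x + 9)/(x^4 + 6*x^2 + 9)

Solve f'(x) = 0:
  f'(x) = -(3*x^2 - 2*x - 9)/(x^2 + 3)^2; the denominator is positive wherever f is defined, so f'(x) = 0 ⇔ -3*x^2 + 2*x + 9 = 0.
  3*x^2 - 2*x - 9 = 0 has no rational roots; quadratic formula: x = (2 ± √112)/6.
  ⇒ x = 1/3 - 2*sqrt(7)/3 ≈ -1.4305, 1/3 + 2*sqrt(7)/3 ≈ 2.0972

f''(x) = 2*(4*x^2*(3*x - 1) + (1 - 9*x)*(x^2 + 3))/(x^2 + 3)^3
Second-derivative test at each critical point:
  f''(-1.4305) = 0.4156 > 0 → local minimum
  f''(2.0972) = -0.1934 < 0 → local maximum

Critical points: x = 1/3 - 2*sqrt(7)/3 ≈ -1.4305 (local minimum); x = 1/3 + 2*sqrt(7)/3 ≈ 2.0972 (local maximum)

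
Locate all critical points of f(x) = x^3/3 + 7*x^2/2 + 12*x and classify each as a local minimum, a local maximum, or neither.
f'(x) = x^2 + 7*x + 12

Solve f'(x) = 0:
  Factor: x^2 + 7*x + 12 = (x + 3)*(x + 4) = 0.
  ⇒ x = -4, -3

f''(x) = 2*x + 7
Second-derivative test at each critical point:
  f''(-4) = -1 < 0 → local maximum
  f''(-3) = 1 > 0 → local minimum

Critical points: x = -4 (local maximum); x = -3 (local minimum)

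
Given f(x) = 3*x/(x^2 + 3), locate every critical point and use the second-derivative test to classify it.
f'(x) = 3*(3 - x^2)/(x^4 + 6*x^2 + 9)

Solve f'(x) = 0:
  f'(x) = -3*(x^2 - 3)/(x^2 + 3)^2; the denominator is positive wherever f is defined, so f'(x) = 0 ⇔ 9 - 3*x^2 = 0.
  Factor: 9 - 3*x^2 = -3*(x^2 - 3); x^2 - 3 = 0 has no rational roots; quadratic formula: x = (0 ± √12)/2.
  ⇒ x = -sqrt(3) ≈ -1.7321, sqrt(3) ≈ 1.7321

f''(x) = 6*x*(x^2 - 9)/(x^2 + 3)^3
Second-derivative test at each critical point:
  f''(-1.7321) = 0.2887 > 0 → local minimum
  f''(1.7321) = -0.2887 < 0 → local maximum

Critical points: x = -sqrt(3) ≈ -1.7321 (local minimum); x = sqrt(3) ≈ 1.7321 (local maximum)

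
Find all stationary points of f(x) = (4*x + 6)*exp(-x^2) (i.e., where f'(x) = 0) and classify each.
f'(x) = 4*(-x*(2*x + 3) + 1)*exp(-x^2)

Solve f'(x) = 0:
  f'(x) = (-8*x^2 - 12*x + 4)·exp(-x^2) and exp(-x^2) > 0 for every x, so f'(x) = 0 ⇔ -8*x^2 - 12*x + 4 = 0.
  Factor: -8*x^2 - 12*x + 4 = -4*(2*x^2 + 3*x - 1); 2*x^2 + 3*x - 1 = 0 has no rational roots; quadratic formula: x = (-3 ± √17)/4.
  ⇒ x = -sqrt(17)/4 - 3/4 ≈ -1.7808, -3/4 + sqrt(17)/4 ≈ 0.2808

f''(x) = 4*(2*x^2*(2*x + 3) - 6*x - 3)*exp(-x^2)
Second-derivative test at each critical point:
  f''(-1.7808) = 0.6919 > 0 → local minimum
  f''(0.2808) = -15.2422 < 0 → local maximum

Critical points: x = -sqrt(17)/4 - 3/4 ≈ -1.7808 (local minimum); x = -3/4 + sqrt(17)/4 ≈ 0.2808 (local maximum)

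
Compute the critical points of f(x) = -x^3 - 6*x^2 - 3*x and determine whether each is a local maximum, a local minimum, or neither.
f'(x) = -3*x^2 - 12*x - 3

Solve f'(x) = 0:
  Factor: -3*x^2 - 12*x - 3 = -3*(x^2 + 4*x + 1); x^2 + 4*x + 1 = 0 has no rational roots; quadratic formula: x = (-4 ± √12)/2.
  ⇒ x = -2 - sqrt(3) ≈ -3.7321, -2 + sqrt(3) ≈ -0.2679

f''(x) = -6*x - 12
Second-derivative test at each critical point:
  f''(-3.7321) = 10.3923 > 0 → local minimum
  f''(-0.2679) = -10.3923 < 0 → local maximum

Critical points: x = -2 - sqrt(3) ≈ -3.7321 (local minimum); x = -2 + sqrt(3) ≈ -0.2679 (local maximum)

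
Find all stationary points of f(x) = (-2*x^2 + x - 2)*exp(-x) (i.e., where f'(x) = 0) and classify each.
f'(x) = (2*x^2 - 5*x + 3)*exp(-x)

Solve f'(x) = 0:
  f'(x) = (2*x^2 - 5*x + 3)·exp(-x) and exp(-x) > 0 for every x, so f'(x) = 0 ⇔ 2*x^2 - 5*x + 3 = 0.
  Factor: 2*x^2 - 5*x + 3 = (x - 1)*(2*x - 3) = 0.
  ⇒ x = 1, 3/2

f''(x) = (-2*x^2 + 9*x - 8)*exp(-x)
Second-derivative test at each critical point:
  f''(1) = -0.3679 < 0 → local maximum
  f''(3/2) = 0.2231 > 0 → local minimum

Critical points: x = 1 (local maximum); x = 3/2 (local minimum)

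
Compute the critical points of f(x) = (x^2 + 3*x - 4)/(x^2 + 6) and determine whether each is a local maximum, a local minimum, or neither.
f'(x) = (-3*x^2 + 20*x + 18)/(x^4 + 12*x^2 + 36)

Solve f'(x) = 0:
  f'(x) = -(3*x^2 - 20*x - 18)/(x^2 + 6)^2; the denominator is positive wherever f is defined, so f'(x) = 0 ⇔ -3*x^2 + 20*x + 18 = 0.
  3*x^2 - 20*x - 18 = 0 has no rational roots; quadratic formula: x = (20 ± √616)/6.
  ⇒ x = 10/3 - sqrt(154)/3 ≈ -0.8032, 10/3 + sqrt(154)/3 ≈ 7.4699

f''(x) = 6*(x^3 - 10*x^2 - 18*x + 20)/(x^6 + 18*x^4 + 108*x^2 + 216)
Second-derivative test at each critical point:
  f''(-0.8032) = 0.5621 > 0 → local minimum
  f''(7.4699) = -0.0065 < 0 → local maximum

Critical points: x = 10/3 - sqrt(154)/3 ≈ -0.8032 (local minimum); x = 10/3 + sqrt(154)/3 ≈ 7.4699 (local maximum)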